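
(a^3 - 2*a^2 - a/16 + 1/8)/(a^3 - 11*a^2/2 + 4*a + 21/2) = (16*a^3 - 32*a^2 - a + 2)/(8*(2*a^3 - 11*a^2 + 8*a + 21))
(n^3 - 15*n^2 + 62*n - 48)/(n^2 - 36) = (n^2 - 9*n + 8)/(n + 6)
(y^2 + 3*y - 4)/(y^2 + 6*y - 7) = (y + 4)/(y + 7)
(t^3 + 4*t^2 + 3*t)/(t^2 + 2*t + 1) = t*(t + 3)/(t + 1)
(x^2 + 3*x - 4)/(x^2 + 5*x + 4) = (x - 1)/(x + 1)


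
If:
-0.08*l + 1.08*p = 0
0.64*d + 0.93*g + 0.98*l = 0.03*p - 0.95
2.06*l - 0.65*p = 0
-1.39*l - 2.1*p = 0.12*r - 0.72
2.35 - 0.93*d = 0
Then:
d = 2.53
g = -2.76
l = 0.00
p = 0.00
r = 6.00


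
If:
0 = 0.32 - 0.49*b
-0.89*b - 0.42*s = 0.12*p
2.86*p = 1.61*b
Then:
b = 0.65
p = 0.37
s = -1.49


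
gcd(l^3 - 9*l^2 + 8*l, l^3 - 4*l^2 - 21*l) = l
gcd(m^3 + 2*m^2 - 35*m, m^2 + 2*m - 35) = m^2 + 2*m - 35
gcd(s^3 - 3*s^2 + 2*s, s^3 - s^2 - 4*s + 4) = s^2 - 3*s + 2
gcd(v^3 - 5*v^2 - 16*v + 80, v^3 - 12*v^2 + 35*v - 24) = 1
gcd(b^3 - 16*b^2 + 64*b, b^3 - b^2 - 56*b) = b^2 - 8*b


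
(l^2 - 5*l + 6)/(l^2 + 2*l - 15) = (l - 2)/(l + 5)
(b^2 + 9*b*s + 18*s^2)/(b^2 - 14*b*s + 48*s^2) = (b^2 + 9*b*s + 18*s^2)/(b^2 - 14*b*s + 48*s^2)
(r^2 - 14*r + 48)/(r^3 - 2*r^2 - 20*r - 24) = (r - 8)/(r^2 + 4*r + 4)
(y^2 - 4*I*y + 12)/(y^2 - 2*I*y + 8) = (y - 6*I)/(y - 4*I)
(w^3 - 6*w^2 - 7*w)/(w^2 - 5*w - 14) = w*(w + 1)/(w + 2)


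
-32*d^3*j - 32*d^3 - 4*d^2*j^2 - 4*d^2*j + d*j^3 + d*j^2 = (-8*d + j)*(4*d + j)*(d*j + d)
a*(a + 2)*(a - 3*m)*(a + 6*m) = a^4 + 3*a^3*m + 2*a^3 - 18*a^2*m^2 + 6*a^2*m - 36*a*m^2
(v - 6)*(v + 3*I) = v^2 - 6*v + 3*I*v - 18*I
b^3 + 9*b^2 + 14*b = b*(b + 2)*(b + 7)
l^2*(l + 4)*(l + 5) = l^4 + 9*l^3 + 20*l^2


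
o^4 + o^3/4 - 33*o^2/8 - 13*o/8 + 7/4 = (o - 2)*(o - 1/2)*(o + 1)*(o + 7/4)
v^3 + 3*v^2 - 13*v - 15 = (v - 3)*(v + 1)*(v + 5)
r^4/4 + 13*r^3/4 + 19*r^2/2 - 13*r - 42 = (r/4 + 1/2)*(r - 2)*(r + 6)*(r + 7)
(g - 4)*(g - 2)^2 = g^3 - 8*g^2 + 20*g - 16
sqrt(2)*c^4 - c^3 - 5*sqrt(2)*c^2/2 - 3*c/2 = c*(c - 3*sqrt(2)/2)*(c + sqrt(2)/2)*(sqrt(2)*c + 1)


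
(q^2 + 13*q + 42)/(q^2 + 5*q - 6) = (q + 7)/(q - 1)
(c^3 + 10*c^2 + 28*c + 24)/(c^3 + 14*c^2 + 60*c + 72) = (c + 2)/(c + 6)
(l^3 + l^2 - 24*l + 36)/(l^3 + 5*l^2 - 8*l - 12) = (l - 3)/(l + 1)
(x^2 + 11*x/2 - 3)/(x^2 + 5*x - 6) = (x - 1/2)/(x - 1)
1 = 1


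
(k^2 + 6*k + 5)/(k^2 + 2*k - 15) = (k + 1)/(k - 3)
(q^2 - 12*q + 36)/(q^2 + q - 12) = (q^2 - 12*q + 36)/(q^2 + q - 12)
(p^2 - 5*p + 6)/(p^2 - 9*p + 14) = (p - 3)/(p - 7)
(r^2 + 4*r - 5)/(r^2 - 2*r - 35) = (r - 1)/(r - 7)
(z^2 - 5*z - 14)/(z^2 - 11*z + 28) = (z + 2)/(z - 4)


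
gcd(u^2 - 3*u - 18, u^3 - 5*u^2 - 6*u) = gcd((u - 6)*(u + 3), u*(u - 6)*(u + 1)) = u - 6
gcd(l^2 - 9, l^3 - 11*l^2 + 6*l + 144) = l + 3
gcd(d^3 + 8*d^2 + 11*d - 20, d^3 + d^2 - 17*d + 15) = d^2 + 4*d - 5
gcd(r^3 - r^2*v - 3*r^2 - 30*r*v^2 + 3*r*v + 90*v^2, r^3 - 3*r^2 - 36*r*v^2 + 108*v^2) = r^2 - 6*r*v - 3*r + 18*v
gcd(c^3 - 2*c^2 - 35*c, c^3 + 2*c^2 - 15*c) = c^2 + 5*c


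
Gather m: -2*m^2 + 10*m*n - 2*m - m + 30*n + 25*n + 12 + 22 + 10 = -2*m^2 + m*(10*n - 3) + 55*n + 44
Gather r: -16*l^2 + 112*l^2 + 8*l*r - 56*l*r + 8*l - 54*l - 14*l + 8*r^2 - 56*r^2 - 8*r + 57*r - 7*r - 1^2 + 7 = 96*l^2 - 60*l - 48*r^2 + r*(42 - 48*l) + 6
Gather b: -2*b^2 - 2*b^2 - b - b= -4*b^2 - 2*b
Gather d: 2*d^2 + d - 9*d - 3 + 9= 2*d^2 - 8*d + 6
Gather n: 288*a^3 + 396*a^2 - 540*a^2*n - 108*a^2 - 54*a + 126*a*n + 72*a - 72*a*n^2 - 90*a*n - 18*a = 288*a^3 + 288*a^2 - 72*a*n^2 + n*(-540*a^2 + 36*a)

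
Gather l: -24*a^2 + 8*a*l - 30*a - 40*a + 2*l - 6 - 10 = -24*a^2 - 70*a + l*(8*a + 2) - 16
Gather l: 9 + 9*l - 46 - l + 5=8*l - 32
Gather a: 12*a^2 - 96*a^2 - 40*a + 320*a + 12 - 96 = -84*a^2 + 280*a - 84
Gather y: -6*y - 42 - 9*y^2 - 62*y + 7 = -9*y^2 - 68*y - 35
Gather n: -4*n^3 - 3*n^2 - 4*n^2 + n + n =-4*n^3 - 7*n^2 + 2*n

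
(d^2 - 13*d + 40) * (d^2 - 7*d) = d^4 - 20*d^3 + 131*d^2 - 280*d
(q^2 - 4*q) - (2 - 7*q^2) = 8*q^2 - 4*q - 2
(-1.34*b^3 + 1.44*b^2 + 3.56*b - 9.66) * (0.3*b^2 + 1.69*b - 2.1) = -0.402*b^5 - 1.8326*b^4 + 6.3156*b^3 + 0.0943999999999998*b^2 - 23.8014*b + 20.286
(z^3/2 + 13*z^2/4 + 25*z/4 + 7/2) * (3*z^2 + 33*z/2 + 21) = 3*z^5/2 + 18*z^4 + 663*z^3/8 + 1455*z^2/8 + 189*z + 147/2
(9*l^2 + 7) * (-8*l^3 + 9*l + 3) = -72*l^5 + 25*l^3 + 27*l^2 + 63*l + 21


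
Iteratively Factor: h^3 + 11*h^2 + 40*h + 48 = (h + 4)*(h^2 + 7*h + 12) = (h + 4)^2*(h + 3)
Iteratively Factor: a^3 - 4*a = (a)*(a^2 - 4) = a*(a - 2)*(a + 2)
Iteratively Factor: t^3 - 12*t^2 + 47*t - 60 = (t - 4)*(t^2 - 8*t + 15) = (t - 4)*(t - 3)*(t - 5)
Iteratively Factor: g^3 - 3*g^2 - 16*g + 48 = (g - 3)*(g^2 - 16) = (g - 4)*(g - 3)*(g + 4)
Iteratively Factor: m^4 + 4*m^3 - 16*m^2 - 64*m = (m)*(m^3 + 4*m^2 - 16*m - 64) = m*(m + 4)*(m^2 - 16) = m*(m + 4)^2*(m - 4)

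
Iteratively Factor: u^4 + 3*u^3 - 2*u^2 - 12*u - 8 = (u + 2)*(u^3 + u^2 - 4*u - 4) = (u + 1)*(u + 2)*(u^2 - 4) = (u + 1)*(u + 2)^2*(u - 2)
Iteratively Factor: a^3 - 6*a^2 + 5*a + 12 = (a - 4)*(a^2 - 2*a - 3) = (a - 4)*(a - 3)*(a + 1)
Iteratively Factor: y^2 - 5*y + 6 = (y - 2)*(y - 3)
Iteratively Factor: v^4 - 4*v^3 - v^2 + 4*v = (v)*(v^3 - 4*v^2 - v + 4) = v*(v - 1)*(v^2 - 3*v - 4) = v*(v - 1)*(v + 1)*(v - 4)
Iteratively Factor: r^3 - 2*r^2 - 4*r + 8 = (r - 2)*(r^2 - 4) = (r - 2)^2*(r + 2)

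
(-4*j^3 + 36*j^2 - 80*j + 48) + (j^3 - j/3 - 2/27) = -3*j^3 + 36*j^2 - 241*j/3 + 1294/27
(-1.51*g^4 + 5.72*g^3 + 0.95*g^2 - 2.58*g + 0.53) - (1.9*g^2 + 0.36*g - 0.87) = -1.51*g^4 + 5.72*g^3 - 0.95*g^2 - 2.94*g + 1.4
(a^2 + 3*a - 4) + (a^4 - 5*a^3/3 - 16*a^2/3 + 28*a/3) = a^4 - 5*a^3/3 - 13*a^2/3 + 37*a/3 - 4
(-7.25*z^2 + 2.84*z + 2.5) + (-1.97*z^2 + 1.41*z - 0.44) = -9.22*z^2 + 4.25*z + 2.06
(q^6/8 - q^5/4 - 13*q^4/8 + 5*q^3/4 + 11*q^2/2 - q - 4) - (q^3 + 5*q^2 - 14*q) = q^6/8 - q^5/4 - 13*q^4/8 + q^3/4 + q^2/2 + 13*q - 4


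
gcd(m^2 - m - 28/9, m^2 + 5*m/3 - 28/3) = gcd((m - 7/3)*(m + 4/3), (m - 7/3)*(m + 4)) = m - 7/3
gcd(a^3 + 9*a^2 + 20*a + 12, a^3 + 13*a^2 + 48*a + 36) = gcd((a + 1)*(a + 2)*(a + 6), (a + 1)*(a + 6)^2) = a^2 + 7*a + 6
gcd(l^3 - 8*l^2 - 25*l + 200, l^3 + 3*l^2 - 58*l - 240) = l^2 - 3*l - 40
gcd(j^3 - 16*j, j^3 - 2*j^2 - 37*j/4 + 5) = j - 4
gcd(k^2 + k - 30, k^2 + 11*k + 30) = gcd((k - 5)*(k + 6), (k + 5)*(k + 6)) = k + 6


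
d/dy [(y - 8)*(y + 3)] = 2*y - 5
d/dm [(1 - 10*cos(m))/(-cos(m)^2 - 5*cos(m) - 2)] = (10*cos(m)^2 - 2*cos(m) - 25)*sin(m)/(cos(m)^2 + 5*cos(m) + 2)^2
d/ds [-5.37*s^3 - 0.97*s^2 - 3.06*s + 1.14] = -16.11*s^2 - 1.94*s - 3.06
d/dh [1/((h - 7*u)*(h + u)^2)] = ((-h + 7*u)*(h + u) - 2*(h - 7*u)^2)/((h - 7*u)^3*(h + u)^3)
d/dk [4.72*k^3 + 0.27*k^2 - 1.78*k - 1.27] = 14.16*k^2 + 0.54*k - 1.78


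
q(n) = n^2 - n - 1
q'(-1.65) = -4.30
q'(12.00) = 23.00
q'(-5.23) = -11.46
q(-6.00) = 41.00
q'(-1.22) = -3.44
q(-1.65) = 3.37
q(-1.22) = 1.71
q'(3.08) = 5.16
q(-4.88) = 27.69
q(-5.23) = 31.58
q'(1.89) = 2.78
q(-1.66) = 3.42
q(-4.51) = 23.85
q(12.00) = 131.00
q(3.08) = 5.41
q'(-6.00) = -13.00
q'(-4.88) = -10.76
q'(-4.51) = -10.02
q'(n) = 2*n - 1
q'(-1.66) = -4.32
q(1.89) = 0.68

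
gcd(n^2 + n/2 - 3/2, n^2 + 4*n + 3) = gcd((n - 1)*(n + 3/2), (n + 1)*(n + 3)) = 1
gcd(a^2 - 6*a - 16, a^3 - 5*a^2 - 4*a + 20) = a + 2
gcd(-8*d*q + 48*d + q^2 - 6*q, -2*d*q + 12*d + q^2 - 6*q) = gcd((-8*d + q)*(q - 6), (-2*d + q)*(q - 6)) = q - 6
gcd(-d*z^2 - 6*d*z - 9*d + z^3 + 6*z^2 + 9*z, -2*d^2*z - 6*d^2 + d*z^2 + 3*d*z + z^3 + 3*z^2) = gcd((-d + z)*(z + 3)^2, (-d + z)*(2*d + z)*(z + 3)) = -d*z - 3*d + z^2 + 3*z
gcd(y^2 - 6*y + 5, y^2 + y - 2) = y - 1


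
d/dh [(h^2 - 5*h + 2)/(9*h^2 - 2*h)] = (43*h^2 - 36*h + 4)/(h^2*(81*h^2 - 36*h + 4))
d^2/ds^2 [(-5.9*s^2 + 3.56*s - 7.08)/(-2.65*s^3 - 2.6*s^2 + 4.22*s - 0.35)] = (82.8654999999999*s^6 - 150.0006*s^5 + 845.3394*s^4 + 705.60314*s^3 - 180.48024*s^2 - 486.05316*s + 230.210604)/(18.609625*s^9 + 54.7755*s^8 - 35.16285*s^7 - 149.505175*s^6 + 70.46418*s^5 + 122.51922*s^4 - 97.218773*s^3 + 19.65432*s^2 - 1.55085*s + 0.042875)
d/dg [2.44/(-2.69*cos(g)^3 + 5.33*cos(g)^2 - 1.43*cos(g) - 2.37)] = (-19.6908*cos(g)^2 + 26.0104*cos(g) - 3.4892)*sin(g)/(2.69*cos(g)^3 - 5.33*cos(g)^2 + 1.43*cos(g) + 2.37)^2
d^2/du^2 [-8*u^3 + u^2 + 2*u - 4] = 2 - 48*u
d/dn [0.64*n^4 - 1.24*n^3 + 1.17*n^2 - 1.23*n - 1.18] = 2.56*n^3 - 3.72*n^2 + 2.34*n - 1.23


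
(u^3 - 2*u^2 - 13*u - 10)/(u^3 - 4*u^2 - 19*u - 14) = (u - 5)/(u - 7)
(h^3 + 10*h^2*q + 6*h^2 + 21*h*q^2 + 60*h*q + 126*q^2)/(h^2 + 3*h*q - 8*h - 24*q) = (h^2 + 7*h*q + 6*h + 42*q)/(h - 8)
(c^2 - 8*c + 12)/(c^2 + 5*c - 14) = (c - 6)/(c + 7)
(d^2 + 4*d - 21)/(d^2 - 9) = (d + 7)/(d + 3)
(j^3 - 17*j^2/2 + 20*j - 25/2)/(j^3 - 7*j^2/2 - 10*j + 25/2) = (2*j - 5)/(2*j + 5)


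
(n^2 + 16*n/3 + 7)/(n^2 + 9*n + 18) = (n + 7/3)/(n + 6)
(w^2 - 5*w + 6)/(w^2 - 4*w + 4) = (w - 3)/(w - 2)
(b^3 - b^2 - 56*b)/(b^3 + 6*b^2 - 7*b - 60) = b*(b^2 - b - 56)/(b^3 + 6*b^2 - 7*b - 60)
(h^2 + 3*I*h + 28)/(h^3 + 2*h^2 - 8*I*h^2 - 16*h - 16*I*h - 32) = (h + 7*I)/(h^2 + h*(2 - 4*I) - 8*I)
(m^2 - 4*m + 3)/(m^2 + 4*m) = (m^2 - 4*m + 3)/(m*(m + 4))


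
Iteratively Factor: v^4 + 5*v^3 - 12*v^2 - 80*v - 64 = (v + 1)*(v^3 + 4*v^2 - 16*v - 64) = (v + 1)*(v + 4)*(v^2 - 16) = (v - 4)*(v + 1)*(v + 4)*(v + 4)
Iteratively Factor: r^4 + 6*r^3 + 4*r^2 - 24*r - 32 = (r + 4)*(r^3 + 2*r^2 - 4*r - 8) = (r + 2)*(r + 4)*(r^2 - 4) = (r + 2)^2*(r + 4)*(r - 2)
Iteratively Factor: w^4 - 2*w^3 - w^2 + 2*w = (w - 1)*(w^3 - w^2 - 2*w) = (w - 2)*(w - 1)*(w^2 + w) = (w - 2)*(w - 1)*(w + 1)*(w)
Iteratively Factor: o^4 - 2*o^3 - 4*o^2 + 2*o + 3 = (o + 1)*(o^3 - 3*o^2 - o + 3) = (o - 1)*(o + 1)*(o^2 - 2*o - 3) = (o - 3)*(o - 1)*(o + 1)*(o + 1)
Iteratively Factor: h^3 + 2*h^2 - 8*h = (h + 4)*(h^2 - 2*h) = h*(h + 4)*(h - 2)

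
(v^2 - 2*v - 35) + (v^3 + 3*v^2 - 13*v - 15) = v^3 + 4*v^2 - 15*v - 50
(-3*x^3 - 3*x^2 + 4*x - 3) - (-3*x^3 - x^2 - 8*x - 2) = -2*x^2 + 12*x - 1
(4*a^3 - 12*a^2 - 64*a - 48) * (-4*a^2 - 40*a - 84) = -16*a^5 - 112*a^4 + 400*a^3 + 3760*a^2 + 7296*a + 4032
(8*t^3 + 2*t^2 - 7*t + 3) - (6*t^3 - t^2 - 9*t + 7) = 2*t^3 + 3*t^2 + 2*t - 4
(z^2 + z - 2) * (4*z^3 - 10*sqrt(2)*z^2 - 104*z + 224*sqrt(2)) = 4*z^5 - 10*sqrt(2)*z^4 + 4*z^4 - 112*z^3 - 10*sqrt(2)*z^3 - 104*z^2 + 244*sqrt(2)*z^2 + 208*z + 224*sqrt(2)*z - 448*sqrt(2)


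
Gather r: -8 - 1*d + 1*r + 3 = -d + r - 5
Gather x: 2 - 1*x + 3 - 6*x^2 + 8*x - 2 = -6*x^2 + 7*x + 3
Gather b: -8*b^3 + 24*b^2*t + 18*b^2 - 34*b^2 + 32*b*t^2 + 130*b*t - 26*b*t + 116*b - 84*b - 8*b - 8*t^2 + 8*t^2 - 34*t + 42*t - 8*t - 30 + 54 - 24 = -8*b^3 + b^2*(24*t - 16) + b*(32*t^2 + 104*t + 24)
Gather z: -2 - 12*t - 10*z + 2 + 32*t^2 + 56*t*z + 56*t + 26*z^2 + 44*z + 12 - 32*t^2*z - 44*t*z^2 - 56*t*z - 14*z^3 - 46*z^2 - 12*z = 32*t^2 + 44*t - 14*z^3 + z^2*(-44*t - 20) + z*(22 - 32*t^2) + 12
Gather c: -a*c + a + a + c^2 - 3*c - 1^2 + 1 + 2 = 2*a + c^2 + c*(-a - 3) + 2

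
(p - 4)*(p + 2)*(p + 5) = p^3 + 3*p^2 - 18*p - 40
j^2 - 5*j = j*(j - 5)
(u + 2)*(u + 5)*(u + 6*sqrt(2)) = u^3 + 7*u^2 + 6*sqrt(2)*u^2 + 10*u + 42*sqrt(2)*u + 60*sqrt(2)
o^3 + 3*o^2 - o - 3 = (o - 1)*(o + 1)*(o + 3)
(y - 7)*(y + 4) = y^2 - 3*y - 28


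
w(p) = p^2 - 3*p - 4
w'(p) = 2*p - 3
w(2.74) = -4.71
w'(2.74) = 2.48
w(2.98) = -4.06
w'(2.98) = 2.96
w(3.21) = -3.33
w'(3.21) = 3.42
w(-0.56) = -2.01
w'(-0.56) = -4.12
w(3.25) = -3.19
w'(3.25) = 3.50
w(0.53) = -5.31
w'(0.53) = -1.94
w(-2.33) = 8.42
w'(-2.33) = -7.66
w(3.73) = -1.28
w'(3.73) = 4.46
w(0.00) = -4.00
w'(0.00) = -3.00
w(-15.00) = 266.00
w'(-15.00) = -33.00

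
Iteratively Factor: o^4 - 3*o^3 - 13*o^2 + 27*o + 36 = (o + 3)*(o^3 - 6*o^2 + 5*o + 12) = (o - 3)*(o + 3)*(o^2 - 3*o - 4) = (o - 3)*(o + 1)*(o + 3)*(o - 4)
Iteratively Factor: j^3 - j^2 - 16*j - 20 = (j + 2)*(j^2 - 3*j - 10) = (j + 2)^2*(j - 5)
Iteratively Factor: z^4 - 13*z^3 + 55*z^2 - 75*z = (z - 3)*(z^3 - 10*z^2 + 25*z) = (z - 5)*(z - 3)*(z^2 - 5*z) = z*(z - 5)*(z - 3)*(z - 5)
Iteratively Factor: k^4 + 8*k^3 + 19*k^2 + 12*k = (k + 4)*(k^3 + 4*k^2 + 3*k) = k*(k + 4)*(k^2 + 4*k + 3) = k*(k + 1)*(k + 4)*(k + 3)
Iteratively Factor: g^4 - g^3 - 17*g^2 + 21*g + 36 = (g - 3)*(g^3 + 2*g^2 - 11*g - 12) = (g - 3)*(g + 1)*(g^2 + g - 12) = (g - 3)*(g + 1)*(g + 4)*(g - 3)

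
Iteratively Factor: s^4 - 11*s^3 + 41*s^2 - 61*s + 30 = (s - 2)*(s^3 - 9*s^2 + 23*s - 15) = (s - 3)*(s - 2)*(s^2 - 6*s + 5) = (s - 5)*(s - 3)*(s - 2)*(s - 1)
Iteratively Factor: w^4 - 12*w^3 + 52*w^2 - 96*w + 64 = (w - 2)*(w^3 - 10*w^2 + 32*w - 32) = (w - 2)^2*(w^2 - 8*w + 16) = (w - 4)*(w - 2)^2*(w - 4)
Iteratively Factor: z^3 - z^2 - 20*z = (z)*(z^2 - z - 20) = z*(z - 5)*(z + 4)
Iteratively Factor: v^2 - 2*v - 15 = (v + 3)*(v - 5)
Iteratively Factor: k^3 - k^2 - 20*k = (k - 5)*(k^2 + 4*k) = k*(k - 5)*(k + 4)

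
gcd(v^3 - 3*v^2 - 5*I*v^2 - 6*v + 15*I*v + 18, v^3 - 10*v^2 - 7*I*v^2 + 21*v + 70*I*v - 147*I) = v - 3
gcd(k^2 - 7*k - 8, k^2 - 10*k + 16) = k - 8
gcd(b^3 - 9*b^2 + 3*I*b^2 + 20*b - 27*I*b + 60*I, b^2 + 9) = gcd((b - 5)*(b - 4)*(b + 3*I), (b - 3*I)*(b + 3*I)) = b + 3*I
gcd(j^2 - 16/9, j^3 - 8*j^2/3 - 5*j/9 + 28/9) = j - 4/3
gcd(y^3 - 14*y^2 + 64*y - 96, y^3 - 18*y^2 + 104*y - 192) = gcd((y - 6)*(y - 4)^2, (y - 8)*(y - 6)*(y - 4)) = y^2 - 10*y + 24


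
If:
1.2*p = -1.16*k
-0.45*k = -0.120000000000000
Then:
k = 0.27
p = -0.26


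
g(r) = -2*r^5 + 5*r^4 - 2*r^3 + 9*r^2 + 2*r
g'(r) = -10*r^4 + 20*r^3 - 6*r^2 + 18*r + 2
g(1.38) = 22.77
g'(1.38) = 31.71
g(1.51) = 26.95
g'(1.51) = 32.37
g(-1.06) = 19.36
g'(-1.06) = -60.27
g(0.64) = 5.07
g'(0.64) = 14.63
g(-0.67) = 4.58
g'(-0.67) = -20.78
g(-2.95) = 949.26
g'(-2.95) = -1374.10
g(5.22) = -4067.86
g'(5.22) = -4647.55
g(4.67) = -2062.30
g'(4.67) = -2764.12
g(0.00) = 0.00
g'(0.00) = 2.00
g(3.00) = -48.00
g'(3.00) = -268.00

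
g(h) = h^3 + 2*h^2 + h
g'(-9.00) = 208.00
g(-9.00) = -576.00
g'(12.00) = 481.00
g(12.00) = 2028.00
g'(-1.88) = 4.08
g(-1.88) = -1.46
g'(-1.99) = 4.92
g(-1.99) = -1.95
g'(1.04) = 8.40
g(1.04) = 4.33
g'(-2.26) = 7.28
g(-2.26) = -3.59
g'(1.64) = 15.63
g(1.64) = 11.43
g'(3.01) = 40.22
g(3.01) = 48.40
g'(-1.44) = 1.46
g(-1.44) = -0.28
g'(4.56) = 81.62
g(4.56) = 140.97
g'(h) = 3*h^2 + 4*h + 1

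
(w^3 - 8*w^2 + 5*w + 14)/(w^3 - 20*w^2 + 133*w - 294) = (w^2 - w - 2)/(w^2 - 13*w + 42)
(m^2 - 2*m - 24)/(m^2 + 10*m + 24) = (m - 6)/(m + 6)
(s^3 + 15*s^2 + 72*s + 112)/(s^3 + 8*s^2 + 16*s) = (s + 7)/s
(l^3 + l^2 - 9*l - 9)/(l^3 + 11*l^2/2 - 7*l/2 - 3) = 2*(l^3 + l^2 - 9*l - 9)/(2*l^3 + 11*l^2 - 7*l - 6)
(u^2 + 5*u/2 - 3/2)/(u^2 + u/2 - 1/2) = (u + 3)/(u + 1)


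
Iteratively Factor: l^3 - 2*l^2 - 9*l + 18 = (l - 2)*(l^2 - 9) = (l - 2)*(l + 3)*(l - 3)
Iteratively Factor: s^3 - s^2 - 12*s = (s - 4)*(s^2 + 3*s) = s*(s - 4)*(s + 3)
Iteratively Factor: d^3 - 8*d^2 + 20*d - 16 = (d - 2)*(d^2 - 6*d + 8) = (d - 4)*(d - 2)*(d - 2)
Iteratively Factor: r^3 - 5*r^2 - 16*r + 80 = (r + 4)*(r^2 - 9*r + 20) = (r - 5)*(r + 4)*(r - 4)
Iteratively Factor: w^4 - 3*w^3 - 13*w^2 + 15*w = (w)*(w^3 - 3*w^2 - 13*w + 15) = w*(w - 5)*(w^2 + 2*w - 3) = w*(w - 5)*(w - 1)*(w + 3)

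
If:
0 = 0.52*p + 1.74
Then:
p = -3.35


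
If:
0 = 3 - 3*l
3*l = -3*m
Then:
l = 1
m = -1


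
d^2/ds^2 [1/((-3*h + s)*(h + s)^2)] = 2*(-(h + s)^2 + 2*(h + s)*(3*h - s) - 3*(3*h - s)^2)/((h + s)^4*(3*h - s)^3)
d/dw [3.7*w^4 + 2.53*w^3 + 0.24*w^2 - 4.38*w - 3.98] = 14.8*w^3 + 7.59*w^2 + 0.48*w - 4.38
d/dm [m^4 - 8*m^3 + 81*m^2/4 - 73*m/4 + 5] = 4*m^3 - 24*m^2 + 81*m/2 - 73/4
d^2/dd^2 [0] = 0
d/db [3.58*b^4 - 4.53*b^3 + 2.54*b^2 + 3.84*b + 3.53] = 14.32*b^3 - 13.59*b^2 + 5.08*b + 3.84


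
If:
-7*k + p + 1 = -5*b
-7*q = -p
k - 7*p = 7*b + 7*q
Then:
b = 1/44 - 35*q/4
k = 7/44 - 21*q/4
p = 7*q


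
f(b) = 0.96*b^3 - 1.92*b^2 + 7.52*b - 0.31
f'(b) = 2.88*b^2 - 3.84*b + 7.52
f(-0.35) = -3.22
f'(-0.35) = 9.22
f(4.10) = 64.41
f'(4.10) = 40.19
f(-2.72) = -54.29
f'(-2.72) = 39.27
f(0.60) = 3.72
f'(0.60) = 6.25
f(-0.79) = -7.92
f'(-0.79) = 12.35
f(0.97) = 6.05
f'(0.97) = 6.50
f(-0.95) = -10.01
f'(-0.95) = 13.77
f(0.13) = 0.64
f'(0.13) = 7.07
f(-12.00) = -2025.91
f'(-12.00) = 468.32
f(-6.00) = -321.91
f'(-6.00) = 134.24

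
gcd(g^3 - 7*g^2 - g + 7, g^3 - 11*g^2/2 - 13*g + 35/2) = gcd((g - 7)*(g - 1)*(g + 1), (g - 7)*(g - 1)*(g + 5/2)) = g^2 - 8*g + 7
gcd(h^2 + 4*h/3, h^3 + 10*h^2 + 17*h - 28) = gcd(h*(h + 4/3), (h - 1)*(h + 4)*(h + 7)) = 1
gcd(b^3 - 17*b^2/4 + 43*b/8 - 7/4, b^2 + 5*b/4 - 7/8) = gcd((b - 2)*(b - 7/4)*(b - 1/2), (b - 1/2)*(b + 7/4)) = b - 1/2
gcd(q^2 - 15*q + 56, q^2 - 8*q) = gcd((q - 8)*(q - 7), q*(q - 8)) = q - 8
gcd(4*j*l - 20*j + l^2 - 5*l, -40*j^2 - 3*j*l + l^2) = 1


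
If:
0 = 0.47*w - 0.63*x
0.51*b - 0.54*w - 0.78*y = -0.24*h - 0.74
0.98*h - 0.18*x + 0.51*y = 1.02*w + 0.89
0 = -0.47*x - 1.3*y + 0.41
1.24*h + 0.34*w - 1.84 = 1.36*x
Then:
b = -1.29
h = 2.00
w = 0.96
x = 0.71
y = 0.06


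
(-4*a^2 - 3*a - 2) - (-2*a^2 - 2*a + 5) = -2*a^2 - a - 7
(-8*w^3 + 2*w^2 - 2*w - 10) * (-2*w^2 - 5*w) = 16*w^5 + 36*w^4 - 6*w^3 + 30*w^2 + 50*w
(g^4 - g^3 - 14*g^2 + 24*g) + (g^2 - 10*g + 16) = g^4 - g^3 - 13*g^2 + 14*g + 16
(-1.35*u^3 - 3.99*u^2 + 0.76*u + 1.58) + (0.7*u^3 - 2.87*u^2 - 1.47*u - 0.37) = -0.65*u^3 - 6.86*u^2 - 0.71*u + 1.21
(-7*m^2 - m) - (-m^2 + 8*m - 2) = -6*m^2 - 9*m + 2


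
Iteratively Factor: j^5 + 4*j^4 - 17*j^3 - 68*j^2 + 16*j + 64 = (j - 4)*(j^4 + 8*j^3 + 15*j^2 - 8*j - 16) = (j - 4)*(j + 4)*(j^3 + 4*j^2 - j - 4) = (j - 4)*(j + 1)*(j + 4)*(j^2 + 3*j - 4) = (j - 4)*(j - 1)*(j + 1)*(j + 4)*(j + 4)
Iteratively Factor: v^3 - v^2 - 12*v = (v + 3)*(v^2 - 4*v) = v*(v + 3)*(v - 4)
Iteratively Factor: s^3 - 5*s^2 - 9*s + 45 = (s + 3)*(s^2 - 8*s + 15) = (s - 3)*(s + 3)*(s - 5)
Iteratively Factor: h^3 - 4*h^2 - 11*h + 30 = (h - 2)*(h^2 - 2*h - 15) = (h - 5)*(h - 2)*(h + 3)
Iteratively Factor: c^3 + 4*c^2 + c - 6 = (c + 2)*(c^2 + 2*c - 3) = (c + 2)*(c + 3)*(c - 1)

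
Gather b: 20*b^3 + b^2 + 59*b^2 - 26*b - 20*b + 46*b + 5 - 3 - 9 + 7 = 20*b^3 + 60*b^2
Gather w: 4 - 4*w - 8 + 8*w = 4*w - 4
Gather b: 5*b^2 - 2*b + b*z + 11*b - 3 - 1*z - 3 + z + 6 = 5*b^2 + b*(z + 9)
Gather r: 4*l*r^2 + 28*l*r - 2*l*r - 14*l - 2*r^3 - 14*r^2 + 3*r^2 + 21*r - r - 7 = -14*l - 2*r^3 + r^2*(4*l - 11) + r*(26*l + 20) - 7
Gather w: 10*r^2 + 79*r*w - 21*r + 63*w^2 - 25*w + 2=10*r^2 - 21*r + 63*w^2 + w*(79*r - 25) + 2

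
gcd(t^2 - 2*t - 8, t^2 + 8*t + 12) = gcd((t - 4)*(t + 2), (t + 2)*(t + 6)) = t + 2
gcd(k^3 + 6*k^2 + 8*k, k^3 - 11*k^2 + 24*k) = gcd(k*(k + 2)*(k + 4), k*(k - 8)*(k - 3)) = k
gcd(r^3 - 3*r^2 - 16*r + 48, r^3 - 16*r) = r^2 - 16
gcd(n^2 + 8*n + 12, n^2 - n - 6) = n + 2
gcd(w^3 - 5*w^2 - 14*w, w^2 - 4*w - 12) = w + 2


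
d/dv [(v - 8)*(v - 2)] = 2*v - 10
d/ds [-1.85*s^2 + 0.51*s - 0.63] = 0.51 - 3.7*s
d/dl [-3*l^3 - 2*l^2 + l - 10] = -9*l^2 - 4*l + 1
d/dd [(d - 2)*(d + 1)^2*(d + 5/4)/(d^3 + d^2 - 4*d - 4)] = (d^2 + 4*d + 13/4)/(d^2 + 4*d + 4)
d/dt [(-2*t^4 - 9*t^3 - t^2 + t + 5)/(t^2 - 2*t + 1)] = (-4*t^4 - t^3 + 27*t^2 + t - 11)/(t^3 - 3*t^2 + 3*t - 1)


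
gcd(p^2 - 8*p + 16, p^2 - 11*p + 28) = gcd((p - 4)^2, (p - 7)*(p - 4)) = p - 4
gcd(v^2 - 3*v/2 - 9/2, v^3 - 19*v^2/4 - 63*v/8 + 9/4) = v + 3/2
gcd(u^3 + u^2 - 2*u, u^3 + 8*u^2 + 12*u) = u^2 + 2*u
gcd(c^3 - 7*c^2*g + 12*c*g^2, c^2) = c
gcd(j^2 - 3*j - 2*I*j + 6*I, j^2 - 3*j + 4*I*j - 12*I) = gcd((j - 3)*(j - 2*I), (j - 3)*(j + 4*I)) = j - 3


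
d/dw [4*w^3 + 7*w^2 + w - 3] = 12*w^2 + 14*w + 1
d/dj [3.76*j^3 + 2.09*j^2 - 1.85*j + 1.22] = 11.28*j^2 + 4.18*j - 1.85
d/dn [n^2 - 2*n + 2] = 2*n - 2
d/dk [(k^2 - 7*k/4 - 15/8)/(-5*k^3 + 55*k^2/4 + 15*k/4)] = (32*k^4 - 112*k^3 - 2*k^2 + 330*k + 45)/(10*k^2*(16*k^4 - 88*k^3 + 97*k^2 + 66*k + 9))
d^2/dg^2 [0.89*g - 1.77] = 0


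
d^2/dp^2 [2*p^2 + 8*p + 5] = 4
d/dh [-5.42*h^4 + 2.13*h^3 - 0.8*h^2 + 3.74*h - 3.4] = -21.68*h^3 + 6.39*h^2 - 1.6*h + 3.74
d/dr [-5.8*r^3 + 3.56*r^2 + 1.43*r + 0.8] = -17.4*r^2 + 7.12*r + 1.43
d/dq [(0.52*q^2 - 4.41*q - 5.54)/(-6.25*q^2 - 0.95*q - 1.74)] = (-28.0565*q^2 - 71.0596*q + 2.4104)/(39.0625*q^4 + 11.875*q^3 + 22.6525*q^2 + 3.306*q + 3.0276)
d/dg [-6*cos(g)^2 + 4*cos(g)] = 4*(3*cos(g) - 1)*sin(g)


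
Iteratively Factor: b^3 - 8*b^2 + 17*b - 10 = (b - 5)*(b^2 - 3*b + 2) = (b - 5)*(b - 2)*(b - 1)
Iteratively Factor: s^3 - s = (s + 1)*(s^2 - s) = (s - 1)*(s + 1)*(s)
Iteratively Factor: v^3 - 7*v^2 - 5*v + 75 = (v - 5)*(v^2 - 2*v - 15) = (v - 5)^2*(v + 3)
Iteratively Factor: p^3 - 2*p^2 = (p)*(p^2 - 2*p) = p*(p - 2)*(p)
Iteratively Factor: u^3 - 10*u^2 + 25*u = (u - 5)*(u^2 - 5*u) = (u - 5)^2*(u)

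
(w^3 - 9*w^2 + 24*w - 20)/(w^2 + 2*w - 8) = (w^2 - 7*w + 10)/(w + 4)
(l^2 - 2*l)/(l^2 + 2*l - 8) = l/(l + 4)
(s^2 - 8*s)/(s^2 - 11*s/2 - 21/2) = 2*s*(8 - s)/(-2*s^2 + 11*s + 21)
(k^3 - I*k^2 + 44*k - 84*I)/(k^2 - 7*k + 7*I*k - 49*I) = (k^2 - 8*I*k - 12)/(k - 7)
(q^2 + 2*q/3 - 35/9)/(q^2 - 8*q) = (9*q^2 + 6*q - 35)/(9*q*(q - 8))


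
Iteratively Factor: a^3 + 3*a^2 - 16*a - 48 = (a - 4)*(a^2 + 7*a + 12) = (a - 4)*(a + 3)*(a + 4)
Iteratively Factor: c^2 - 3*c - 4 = (c - 4)*(c + 1)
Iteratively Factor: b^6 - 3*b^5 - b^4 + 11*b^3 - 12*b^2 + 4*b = (b - 1)*(b^5 - 2*b^4 - 3*b^3 + 8*b^2 - 4*b) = (b - 1)^2*(b^4 - b^3 - 4*b^2 + 4*b) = (b - 1)^2*(b + 2)*(b^3 - 3*b^2 + 2*b) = (b - 2)*(b - 1)^2*(b + 2)*(b^2 - b) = (b - 2)*(b - 1)^3*(b + 2)*(b)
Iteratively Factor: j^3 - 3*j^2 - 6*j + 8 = (j + 2)*(j^2 - 5*j + 4) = (j - 1)*(j + 2)*(j - 4)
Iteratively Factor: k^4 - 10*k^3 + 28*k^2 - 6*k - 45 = (k - 3)*(k^3 - 7*k^2 + 7*k + 15) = (k - 3)*(k + 1)*(k^2 - 8*k + 15) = (k - 5)*(k - 3)*(k + 1)*(k - 3)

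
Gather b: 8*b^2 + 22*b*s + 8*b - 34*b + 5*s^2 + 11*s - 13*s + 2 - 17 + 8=8*b^2 + b*(22*s - 26) + 5*s^2 - 2*s - 7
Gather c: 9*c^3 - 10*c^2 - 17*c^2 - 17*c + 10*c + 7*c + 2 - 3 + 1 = 9*c^3 - 27*c^2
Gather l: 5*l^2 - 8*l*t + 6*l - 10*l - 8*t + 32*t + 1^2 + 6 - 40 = 5*l^2 + l*(-8*t - 4) + 24*t - 33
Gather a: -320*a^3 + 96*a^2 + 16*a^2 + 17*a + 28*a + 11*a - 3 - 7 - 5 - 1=-320*a^3 + 112*a^2 + 56*a - 16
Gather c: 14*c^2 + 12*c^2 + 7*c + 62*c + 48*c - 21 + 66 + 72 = 26*c^2 + 117*c + 117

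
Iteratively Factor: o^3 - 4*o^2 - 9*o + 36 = (o - 4)*(o^2 - 9) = (o - 4)*(o + 3)*(o - 3)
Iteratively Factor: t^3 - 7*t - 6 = (t - 3)*(t^2 + 3*t + 2) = (t - 3)*(t + 1)*(t + 2)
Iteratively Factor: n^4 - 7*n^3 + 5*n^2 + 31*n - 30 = (n - 5)*(n^3 - 2*n^2 - 5*n + 6) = (n - 5)*(n - 3)*(n^2 + n - 2) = (n - 5)*(n - 3)*(n + 2)*(n - 1)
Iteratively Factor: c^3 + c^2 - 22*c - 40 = (c + 2)*(c^2 - c - 20) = (c + 2)*(c + 4)*(c - 5)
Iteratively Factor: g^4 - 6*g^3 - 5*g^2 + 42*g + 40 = (g + 2)*(g^3 - 8*g^2 + 11*g + 20) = (g + 1)*(g + 2)*(g^2 - 9*g + 20) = (g - 4)*(g + 1)*(g + 2)*(g - 5)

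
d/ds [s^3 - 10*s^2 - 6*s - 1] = 3*s^2 - 20*s - 6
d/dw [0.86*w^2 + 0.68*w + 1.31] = 1.72*w + 0.68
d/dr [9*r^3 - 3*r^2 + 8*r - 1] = 27*r^2 - 6*r + 8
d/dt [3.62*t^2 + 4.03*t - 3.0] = 7.24*t + 4.03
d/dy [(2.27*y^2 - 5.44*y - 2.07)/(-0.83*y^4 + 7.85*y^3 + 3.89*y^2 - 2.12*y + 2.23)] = (3.7682*y^5 - 31.3651*y^4 + 78.5356*y^3 + 65.0977*y^2 + 26.2288*y - 16.5196)/(0.6889*y^8 - 13.031*y^7 + 55.1651*y^6 + 64.5922*y^5 - 21.8537*y^4 + 18.5174*y^3 + 21.8438*y^2 - 9.4552*y + 4.9729)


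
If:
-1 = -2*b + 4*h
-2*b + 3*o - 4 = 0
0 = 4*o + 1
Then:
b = -19/8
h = -23/16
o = -1/4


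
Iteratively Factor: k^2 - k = (k - 1)*(k)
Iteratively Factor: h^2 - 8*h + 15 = (h - 5)*(h - 3)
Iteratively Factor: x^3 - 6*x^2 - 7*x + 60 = (x - 4)*(x^2 - 2*x - 15) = (x - 5)*(x - 4)*(x + 3)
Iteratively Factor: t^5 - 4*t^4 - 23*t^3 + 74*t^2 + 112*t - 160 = (t + 2)*(t^4 - 6*t^3 - 11*t^2 + 96*t - 80) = (t + 2)*(t + 4)*(t^3 - 10*t^2 + 29*t - 20) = (t - 5)*(t + 2)*(t + 4)*(t^2 - 5*t + 4) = (t - 5)*(t - 4)*(t + 2)*(t + 4)*(t - 1)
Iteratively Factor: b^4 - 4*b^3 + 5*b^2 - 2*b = (b - 1)*(b^3 - 3*b^2 + 2*b) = (b - 2)*(b - 1)*(b^2 - b) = (b - 2)*(b - 1)^2*(b)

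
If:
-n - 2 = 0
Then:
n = -2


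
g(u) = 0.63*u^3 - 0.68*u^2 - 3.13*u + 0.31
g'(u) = 1.89*u^2 - 1.36*u - 3.13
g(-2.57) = -6.83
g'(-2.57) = 12.85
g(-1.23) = 1.96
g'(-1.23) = 1.40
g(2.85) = 0.45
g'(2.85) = 8.35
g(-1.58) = 1.07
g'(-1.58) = 3.74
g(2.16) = -3.27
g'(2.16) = 2.75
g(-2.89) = -11.53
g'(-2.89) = 16.59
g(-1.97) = -0.98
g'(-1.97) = 6.88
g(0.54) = -1.48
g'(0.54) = -3.31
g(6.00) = 93.13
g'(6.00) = 56.75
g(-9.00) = -485.87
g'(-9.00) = 162.20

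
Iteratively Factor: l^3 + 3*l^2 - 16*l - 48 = (l - 4)*(l^2 + 7*l + 12) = (l - 4)*(l + 4)*(l + 3)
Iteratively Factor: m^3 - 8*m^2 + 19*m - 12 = (m - 4)*(m^2 - 4*m + 3) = (m - 4)*(m - 1)*(m - 3)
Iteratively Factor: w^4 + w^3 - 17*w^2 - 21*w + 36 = (w - 1)*(w^3 + 2*w^2 - 15*w - 36) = (w - 1)*(w + 3)*(w^2 - w - 12) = (w - 4)*(w - 1)*(w + 3)*(w + 3)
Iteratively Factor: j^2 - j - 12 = (j - 4)*(j + 3)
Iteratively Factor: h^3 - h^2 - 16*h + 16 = (h - 1)*(h^2 - 16) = (h - 4)*(h - 1)*(h + 4)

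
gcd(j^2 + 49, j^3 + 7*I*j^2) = j + 7*I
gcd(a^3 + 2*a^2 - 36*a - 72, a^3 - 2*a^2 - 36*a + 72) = a^2 - 36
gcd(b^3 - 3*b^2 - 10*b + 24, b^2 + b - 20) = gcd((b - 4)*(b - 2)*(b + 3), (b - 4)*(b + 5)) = b - 4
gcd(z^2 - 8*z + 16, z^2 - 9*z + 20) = z - 4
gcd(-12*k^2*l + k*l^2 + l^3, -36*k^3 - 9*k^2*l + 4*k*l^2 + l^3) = 12*k^2 - k*l - l^2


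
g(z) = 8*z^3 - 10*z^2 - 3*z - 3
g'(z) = 24*z^2 - 20*z - 3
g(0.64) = -6.92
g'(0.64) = -5.97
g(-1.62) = -58.40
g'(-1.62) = 92.39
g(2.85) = 92.42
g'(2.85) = 134.94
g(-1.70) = -66.10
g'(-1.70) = 100.36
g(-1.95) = -94.49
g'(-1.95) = 127.26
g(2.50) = 52.00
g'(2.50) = 97.00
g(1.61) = -0.36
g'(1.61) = 27.01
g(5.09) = 777.63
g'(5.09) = 516.99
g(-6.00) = -2073.00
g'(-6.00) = 981.00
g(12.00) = 12345.00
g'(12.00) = 3213.00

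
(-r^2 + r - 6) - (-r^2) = r - 6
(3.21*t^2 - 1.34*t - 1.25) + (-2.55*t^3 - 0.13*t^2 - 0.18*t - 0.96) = -2.55*t^3 + 3.08*t^2 - 1.52*t - 2.21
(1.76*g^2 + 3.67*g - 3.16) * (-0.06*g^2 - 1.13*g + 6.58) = -0.1056*g^4 - 2.209*g^3 + 7.6233*g^2 + 27.7194*g - 20.7928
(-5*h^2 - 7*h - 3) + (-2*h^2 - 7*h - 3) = -7*h^2 - 14*h - 6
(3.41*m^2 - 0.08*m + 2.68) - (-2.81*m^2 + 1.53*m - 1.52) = 6.22*m^2 - 1.61*m + 4.2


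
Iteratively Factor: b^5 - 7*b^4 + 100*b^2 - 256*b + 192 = (b - 3)*(b^4 - 4*b^3 - 12*b^2 + 64*b - 64) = (b - 3)*(b + 4)*(b^3 - 8*b^2 + 20*b - 16) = (b - 3)*(b - 2)*(b + 4)*(b^2 - 6*b + 8) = (b - 4)*(b - 3)*(b - 2)*(b + 4)*(b - 2)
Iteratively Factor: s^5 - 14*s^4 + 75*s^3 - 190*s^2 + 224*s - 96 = (s - 2)*(s^4 - 12*s^3 + 51*s^2 - 88*s + 48) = (s - 4)*(s - 2)*(s^3 - 8*s^2 + 19*s - 12) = (s - 4)^2*(s - 2)*(s^2 - 4*s + 3) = (s - 4)^2*(s - 2)*(s - 1)*(s - 3)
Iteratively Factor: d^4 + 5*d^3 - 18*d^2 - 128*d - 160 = (d + 4)*(d^3 + d^2 - 22*d - 40) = (d - 5)*(d + 4)*(d^2 + 6*d + 8) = (d - 5)*(d + 4)^2*(d + 2)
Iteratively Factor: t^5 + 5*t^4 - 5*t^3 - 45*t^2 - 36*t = (t + 4)*(t^4 + t^3 - 9*t^2 - 9*t) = (t + 1)*(t + 4)*(t^3 - 9*t) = (t + 1)*(t + 3)*(t + 4)*(t^2 - 3*t) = (t - 3)*(t + 1)*(t + 3)*(t + 4)*(t)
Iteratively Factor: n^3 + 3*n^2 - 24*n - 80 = (n - 5)*(n^2 + 8*n + 16) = (n - 5)*(n + 4)*(n + 4)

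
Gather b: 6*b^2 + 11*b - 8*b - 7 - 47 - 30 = 6*b^2 + 3*b - 84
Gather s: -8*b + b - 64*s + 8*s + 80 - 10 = -7*b - 56*s + 70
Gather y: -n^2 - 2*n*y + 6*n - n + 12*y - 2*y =-n^2 + 5*n + y*(10 - 2*n)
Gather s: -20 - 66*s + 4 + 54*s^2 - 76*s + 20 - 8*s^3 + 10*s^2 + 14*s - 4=-8*s^3 + 64*s^2 - 128*s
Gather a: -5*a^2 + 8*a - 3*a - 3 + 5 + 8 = -5*a^2 + 5*a + 10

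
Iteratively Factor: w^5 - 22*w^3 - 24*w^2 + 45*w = (w - 5)*(w^4 + 5*w^3 + 3*w^2 - 9*w) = w*(w - 5)*(w^3 + 5*w^2 + 3*w - 9) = w*(w - 5)*(w + 3)*(w^2 + 2*w - 3) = w*(w - 5)*(w - 1)*(w + 3)*(w + 3)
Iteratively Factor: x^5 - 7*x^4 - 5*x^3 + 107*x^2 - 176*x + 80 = (x - 1)*(x^4 - 6*x^3 - 11*x^2 + 96*x - 80) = (x - 1)^2*(x^3 - 5*x^2 - 16*x + 80) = (x - 4)*(x - 1)^2*(x^2 - x - 20) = (x - 5)*(x - 4)*(x - 1)^2*(x + 4)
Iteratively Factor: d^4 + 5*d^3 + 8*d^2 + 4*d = (d + 1)*(d^3 + 4*d^2 + 4*d) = d*(d + 1)*(d^2 + 4*d + 4) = d*(d + 1)*(d + 2)*(d + 2)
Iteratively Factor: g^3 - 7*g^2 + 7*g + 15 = (g - 3)*(g^2 - 4*g - 5) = (g - 3)*(g + 1)*(g - 5)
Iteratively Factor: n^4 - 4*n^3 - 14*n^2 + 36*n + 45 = (n - 5)*(n^3 + n^2 - 9*n - 9) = (n - 5)*(n + 3)*(n^2 - 2*n - 3) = (n - 5)*(n - 3)*(n + 3)*(n + 1)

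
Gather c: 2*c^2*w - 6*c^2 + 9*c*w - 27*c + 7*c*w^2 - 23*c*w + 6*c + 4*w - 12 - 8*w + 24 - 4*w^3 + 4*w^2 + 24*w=c^2*(2*w - 6) + c*(7*w^2 - 14*w - 21) - 4*w^3 + 4*w^2 + 20*w + 12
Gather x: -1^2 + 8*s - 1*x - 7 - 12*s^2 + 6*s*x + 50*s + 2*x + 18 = -12*s^2 + 58*s + x*(6*s + 1) + 10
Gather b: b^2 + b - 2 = b^2 + b - 2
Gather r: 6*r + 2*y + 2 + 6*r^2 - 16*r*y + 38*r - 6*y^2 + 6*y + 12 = 6*r^2 + r*(44 - 16*y) - 6*y^2 + 8*y + 14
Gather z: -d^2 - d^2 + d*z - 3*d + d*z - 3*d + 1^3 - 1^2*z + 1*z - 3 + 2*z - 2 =-2*d^2 - 6*d + z*(2*d + 2) - 4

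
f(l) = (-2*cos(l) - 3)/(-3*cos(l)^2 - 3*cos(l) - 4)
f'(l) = (-6*sin(l)*cos(l) - 3*sin(l))*(-2*cos(l) - 3)/(-3*cos(l)^2 - 3*cos(l) - 4)^2 + 2*sin(l)/(-3*cos(l)^2 - 3*cos(l) - 4)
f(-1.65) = 0.75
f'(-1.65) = 0.03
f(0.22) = 0.51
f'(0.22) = 0.06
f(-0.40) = 0.52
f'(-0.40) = -0.10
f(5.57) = 0.57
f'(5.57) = -0.19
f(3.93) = 0.47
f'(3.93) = 0.54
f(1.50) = 0.74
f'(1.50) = 0.13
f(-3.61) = 0.33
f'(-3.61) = -0.34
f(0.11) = 0.50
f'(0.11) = 0.03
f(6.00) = 0.51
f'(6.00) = -0.07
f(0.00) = 0.50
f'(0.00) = 0.00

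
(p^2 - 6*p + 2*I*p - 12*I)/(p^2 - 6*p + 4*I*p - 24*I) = (p + 2*I)/(p + 4*I)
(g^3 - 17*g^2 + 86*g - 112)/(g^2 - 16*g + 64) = (g^2 - 9*g + 14)/(g - 8)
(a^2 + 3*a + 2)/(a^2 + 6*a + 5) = (a + 2)/(a + 5)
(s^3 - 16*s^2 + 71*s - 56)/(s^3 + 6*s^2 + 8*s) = (s^3 - 16*s^2 + 71*s - 56)/(s*(s^2 + 6*s + 8))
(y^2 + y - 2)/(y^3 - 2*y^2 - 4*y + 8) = (y - 1)/(y^2 - 4*y + 4)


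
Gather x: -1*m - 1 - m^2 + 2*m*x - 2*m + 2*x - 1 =-m^2 - 3*m + x*(2*m + 2) - 2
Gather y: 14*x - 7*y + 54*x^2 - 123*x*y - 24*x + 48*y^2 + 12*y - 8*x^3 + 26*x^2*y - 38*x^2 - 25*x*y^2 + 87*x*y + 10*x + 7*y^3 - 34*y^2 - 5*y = -8*x^3 + 16*x^2 + 7*y^3 + y^2*(14 - 25*x) + y*(26*x^2 - 36*x)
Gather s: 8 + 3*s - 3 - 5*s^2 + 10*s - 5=-5*s^2 + 13*s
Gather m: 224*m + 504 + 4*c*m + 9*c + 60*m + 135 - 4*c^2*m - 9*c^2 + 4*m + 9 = -9*c^2 + 9*c + m*(-4*c^2 + 4*c + 288) + 648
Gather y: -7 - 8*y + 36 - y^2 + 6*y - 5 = -y^2 - 2*y + 24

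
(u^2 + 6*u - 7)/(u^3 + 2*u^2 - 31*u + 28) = 1/(u - 4)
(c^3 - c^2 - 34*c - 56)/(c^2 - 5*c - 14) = c + 4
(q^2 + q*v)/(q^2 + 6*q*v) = (q + v)/(q + 6*v)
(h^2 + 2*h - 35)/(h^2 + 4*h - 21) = (h - 5)/(h - 3)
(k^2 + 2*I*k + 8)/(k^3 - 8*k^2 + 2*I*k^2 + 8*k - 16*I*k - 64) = 1/(k - 8)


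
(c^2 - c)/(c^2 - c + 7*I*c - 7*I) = c/(c + 7*I)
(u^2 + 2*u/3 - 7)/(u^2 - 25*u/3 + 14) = (u + 3)/(u - 6)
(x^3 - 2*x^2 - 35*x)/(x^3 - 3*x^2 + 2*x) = (x^2 - 2*x - 35)/(x^2 - 3*x + 2)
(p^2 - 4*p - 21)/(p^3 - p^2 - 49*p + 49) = (p + 3)/(p^2 + 6*p - 7)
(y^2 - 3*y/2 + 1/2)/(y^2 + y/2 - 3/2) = (2*y - 1)/(2*y + 3)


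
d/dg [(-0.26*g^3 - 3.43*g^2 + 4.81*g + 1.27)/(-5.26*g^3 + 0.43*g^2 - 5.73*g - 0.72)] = (-18.1536*g^4 + 53.5808*g^3 + 38.1878*g^2 + 3.847*g + 3.8139)/(27.6676*g^6 - 4.5236*g^5 + 60.4645*g^4 + 2.6466*g^3 + 32.2137*g^2 + 8.2512*g + 0.5184)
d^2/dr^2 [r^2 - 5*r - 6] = 2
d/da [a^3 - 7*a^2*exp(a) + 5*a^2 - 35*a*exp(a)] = -7*a^2*exp(a) + 3*a^2 - 49*a*exp(a) + 10*a - 35*exp(a)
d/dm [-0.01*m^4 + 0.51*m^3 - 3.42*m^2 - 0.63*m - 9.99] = -0.04*m^3 + 1.53*m^2 - 6.84*m - 0.63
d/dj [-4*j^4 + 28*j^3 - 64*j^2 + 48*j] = -16*j^3 + 84*j^2 - 128*j + 48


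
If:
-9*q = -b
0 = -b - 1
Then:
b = -1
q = -1/9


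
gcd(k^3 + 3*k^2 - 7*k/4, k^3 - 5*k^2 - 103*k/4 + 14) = k^2 + 3*k - 7/4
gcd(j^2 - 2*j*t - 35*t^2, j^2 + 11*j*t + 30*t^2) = j + 5*t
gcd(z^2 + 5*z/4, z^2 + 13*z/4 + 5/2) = z + 5/4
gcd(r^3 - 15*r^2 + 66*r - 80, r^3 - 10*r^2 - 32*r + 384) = r - 8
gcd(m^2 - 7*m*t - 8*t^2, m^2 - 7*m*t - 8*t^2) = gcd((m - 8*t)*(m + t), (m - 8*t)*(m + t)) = -m^2 + 7*m*t + 8*t^2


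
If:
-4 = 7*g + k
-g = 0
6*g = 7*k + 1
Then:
No Solution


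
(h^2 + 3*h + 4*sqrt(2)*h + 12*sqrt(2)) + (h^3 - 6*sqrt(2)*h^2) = h^3 - 6*sqrt(2)*h^2 + h^2 + 3*h + 4*sqrt(2)*h + 12*sqrt(2)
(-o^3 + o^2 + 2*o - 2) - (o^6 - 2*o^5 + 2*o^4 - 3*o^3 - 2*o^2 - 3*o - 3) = -o^6 + 2*o^5 - 2*o^4 + 2*o^3 + 3*o^2 + 5*o + 1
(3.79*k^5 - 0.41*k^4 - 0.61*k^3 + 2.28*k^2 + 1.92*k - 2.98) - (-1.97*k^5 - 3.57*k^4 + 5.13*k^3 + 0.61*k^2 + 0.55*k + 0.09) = 5.76*k^5 + 3.16*k^4 - 5.74*k^3 + 1.67*k^2 + 1.37*k - 3.07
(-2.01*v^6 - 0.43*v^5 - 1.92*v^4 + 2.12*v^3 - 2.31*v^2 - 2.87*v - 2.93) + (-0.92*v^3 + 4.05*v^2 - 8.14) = -2.01*v^6 - 0.43*v^5 - 1.92*v^4 + 1.2*v^3 + 1.74*v^2 - 2.87*v - 11.07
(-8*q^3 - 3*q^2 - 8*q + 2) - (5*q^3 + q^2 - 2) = -13*q^3 - 4*q^2 - 8*q + 4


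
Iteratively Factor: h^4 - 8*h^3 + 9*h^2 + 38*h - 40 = (h - 5)*(h^3 - 3*h^2 - 6*h + 8) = (h - 5)*(h - 4)*(h^2 + h - 2) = (h - 5)*(h - 4)*(h - 1)*(h + 2)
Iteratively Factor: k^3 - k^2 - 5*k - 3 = (k - 3)*(k^2 + 2*k + 1) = (k - 3)*(k + 1)*(k + 1)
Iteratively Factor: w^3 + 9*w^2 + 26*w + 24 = (w + 3)*(w^2 + 6*w + 8) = (w + 2)*(w + 3)*(w + 4)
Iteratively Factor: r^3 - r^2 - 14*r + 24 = (r - 2)*(r^2 + r - 12) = (r - 2)*(r + 4)*(r - 3)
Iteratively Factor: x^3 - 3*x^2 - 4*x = (x + 1)*(x^2 - 4*x) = x*(x + 1)*(x - 4)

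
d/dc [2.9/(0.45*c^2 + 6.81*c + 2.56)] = (-2.61*c - 19.749)/(0.45*c^2 + 6.81*c + 2.56)^2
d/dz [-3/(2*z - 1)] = 6/(2*z - 1)^2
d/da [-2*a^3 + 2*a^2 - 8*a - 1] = -6*a^2 + 4*a - 8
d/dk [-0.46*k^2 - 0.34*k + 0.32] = -0.92*k - 0.34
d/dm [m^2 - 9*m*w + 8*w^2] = 2*m - 9*w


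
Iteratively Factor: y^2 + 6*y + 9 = (y + 3)*(y + 3)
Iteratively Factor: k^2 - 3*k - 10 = (k + 2)*(k - 5)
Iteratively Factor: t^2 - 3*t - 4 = (t + 1)*(t - 4)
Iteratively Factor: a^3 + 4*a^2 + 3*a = (a + 1)*(a^2 + 3*a) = a*(a + 1)*(a + 3)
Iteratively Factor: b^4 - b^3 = (b - 1)*(b^3) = b*(b - 1)*(b^2) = b^2*(b - 1)*(b)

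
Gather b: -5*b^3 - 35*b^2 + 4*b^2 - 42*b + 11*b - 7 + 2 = -5*b^3 - 31*b^2 - 31*b - 5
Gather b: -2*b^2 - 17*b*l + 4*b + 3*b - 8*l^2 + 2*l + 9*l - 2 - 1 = -2*b^2 + b*(7 - 17*l) - 8*l^2 + 11*l - 3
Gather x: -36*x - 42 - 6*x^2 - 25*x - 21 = -6*x^2 - 61*x - 63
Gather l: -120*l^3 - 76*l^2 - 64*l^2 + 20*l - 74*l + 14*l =-120*l^3 - 140*l^2 - 40*l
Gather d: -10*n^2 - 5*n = -10*n^2 - 5*n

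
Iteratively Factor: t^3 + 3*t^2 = (t)*(t^2 + 3*t) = t*(t + 3)*(t)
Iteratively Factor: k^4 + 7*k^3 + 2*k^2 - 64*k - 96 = (k + 2)*(k^3 + 5*k^2 - 8*k - 48) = (k + 2)*(k + 4)*(k^2 + k - 12) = (k + 2)*(k + 4)^2*(k - 3)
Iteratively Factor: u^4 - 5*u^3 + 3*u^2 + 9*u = (u)*(u^3 - 5*u^2 + 3*u + 9) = u*(u - 3)*(u^2 - 2*u - 3) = u*(u - 3)^2*(u + 1)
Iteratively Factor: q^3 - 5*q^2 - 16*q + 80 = (q + 4)*(q^2 - 9*q + 20) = (q - 4)*(q + 4)*(q - 5)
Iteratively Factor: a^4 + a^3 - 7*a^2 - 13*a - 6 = (a + 2)*(a^3 - a^2 - 5*a - 3) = (a + 1)*(a + 2)*(a^2 - 2*a - 3) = (a - 3)*(a + 1)*(a + 2)*(a + 1)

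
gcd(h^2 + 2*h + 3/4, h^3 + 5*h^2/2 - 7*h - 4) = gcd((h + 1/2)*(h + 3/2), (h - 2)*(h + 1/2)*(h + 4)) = h + 1/2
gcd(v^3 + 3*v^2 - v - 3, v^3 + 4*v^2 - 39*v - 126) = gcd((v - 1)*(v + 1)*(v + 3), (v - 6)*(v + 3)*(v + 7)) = v + 3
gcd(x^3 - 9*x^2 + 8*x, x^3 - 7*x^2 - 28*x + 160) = x - 8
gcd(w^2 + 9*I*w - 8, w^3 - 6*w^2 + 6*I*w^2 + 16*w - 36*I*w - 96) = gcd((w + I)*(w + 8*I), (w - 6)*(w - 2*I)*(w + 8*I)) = w + 8*I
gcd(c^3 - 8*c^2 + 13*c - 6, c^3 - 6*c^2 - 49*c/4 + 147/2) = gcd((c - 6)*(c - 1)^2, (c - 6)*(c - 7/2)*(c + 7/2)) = c - 6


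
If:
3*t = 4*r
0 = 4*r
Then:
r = 0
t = 0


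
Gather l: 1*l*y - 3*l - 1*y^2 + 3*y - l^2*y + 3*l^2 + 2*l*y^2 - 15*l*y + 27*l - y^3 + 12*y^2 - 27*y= l^2*(3 - y) + l*(2*y^2 - 14*y + 24) - y^3 + 11*y^2 - 24*y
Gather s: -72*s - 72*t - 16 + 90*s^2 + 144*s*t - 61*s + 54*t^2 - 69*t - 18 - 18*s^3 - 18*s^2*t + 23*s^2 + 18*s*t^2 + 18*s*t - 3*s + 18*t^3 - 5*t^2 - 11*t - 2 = -18*s^3 + s^2*(113 - 18*t) + s*(18*t^2 + 162*t - 136) + 18*t^3 + 49*t^2 - 152*t - 36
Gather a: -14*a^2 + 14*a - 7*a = -14*a^2 + 7*a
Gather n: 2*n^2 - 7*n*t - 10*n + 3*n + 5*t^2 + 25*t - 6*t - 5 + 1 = 2*n^2 + n*(-7*t - 7) + 5*t^2 + 19*t - 4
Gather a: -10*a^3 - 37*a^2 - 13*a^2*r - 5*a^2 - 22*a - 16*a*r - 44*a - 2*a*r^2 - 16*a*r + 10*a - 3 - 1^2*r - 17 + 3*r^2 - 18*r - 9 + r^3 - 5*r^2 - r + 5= -10*a^3 + a^2*(-13*r - 42) + a*(-2*r^2 - 32*r - 56) + r^3 - 2*r^2 - 20*r - 24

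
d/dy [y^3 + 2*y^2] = y*(3*y + 4)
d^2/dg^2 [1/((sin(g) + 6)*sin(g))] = 2*(-2*sin(g) - 9 - 15/sin(g) + 18/sin(g)^2 + 36/sin(g)^3)/(sin(g) + 6)^3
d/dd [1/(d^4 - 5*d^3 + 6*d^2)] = (-4*d^2 + 15*d - 12)/(d^3*(d^2 - 5*d + 6)^2)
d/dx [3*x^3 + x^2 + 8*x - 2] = 9*x^2 + 2*x + 8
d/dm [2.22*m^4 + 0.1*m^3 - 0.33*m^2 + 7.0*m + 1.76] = 8.88*m^3 + 0.3*m^2 - 0.66*m + 7.0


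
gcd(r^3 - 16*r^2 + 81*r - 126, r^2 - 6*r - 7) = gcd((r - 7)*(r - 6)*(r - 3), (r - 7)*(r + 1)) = r - 7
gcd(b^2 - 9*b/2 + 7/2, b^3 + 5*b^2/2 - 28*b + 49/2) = b^2 - 9*b/2 + 7/2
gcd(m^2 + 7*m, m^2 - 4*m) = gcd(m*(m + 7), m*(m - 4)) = m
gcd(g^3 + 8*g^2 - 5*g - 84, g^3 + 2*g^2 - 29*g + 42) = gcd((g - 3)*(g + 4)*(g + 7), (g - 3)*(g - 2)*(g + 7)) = g^2 + 4*g - 21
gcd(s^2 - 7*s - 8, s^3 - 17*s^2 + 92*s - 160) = s - 8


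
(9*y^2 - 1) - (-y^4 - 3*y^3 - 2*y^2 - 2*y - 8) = y^4 + 3*y^3 + 11*y^2 + 2*y + 7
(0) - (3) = -3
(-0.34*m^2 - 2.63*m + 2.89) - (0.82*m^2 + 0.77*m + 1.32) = -1.16*m^2 - 3.4*m + 1.57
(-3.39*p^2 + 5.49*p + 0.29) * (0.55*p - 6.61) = -1.8645*p^3 + 25.4274*p^2 - 36.1294*p - 1.9169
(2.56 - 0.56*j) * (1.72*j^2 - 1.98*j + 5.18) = -0.9632*j^3 + 5.512*j^2 - 7.9696*j + 13.2608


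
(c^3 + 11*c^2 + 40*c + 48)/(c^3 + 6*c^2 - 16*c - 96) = (c^2 + 7*c + 12)/(c^2 + 2*c - 24)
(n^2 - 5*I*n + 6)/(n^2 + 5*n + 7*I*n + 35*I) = (n^2 - 5*I*n + 6)/(n^2 + n*(5 + 7*I) + 35*I)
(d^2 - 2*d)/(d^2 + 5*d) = (d - 2)/(d + 5)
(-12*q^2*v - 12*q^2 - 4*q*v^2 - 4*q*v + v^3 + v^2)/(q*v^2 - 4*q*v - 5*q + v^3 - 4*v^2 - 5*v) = (-12*q^2 - 4*q*v + v^2)/(q*v - 5*q + v^2 - 5*v)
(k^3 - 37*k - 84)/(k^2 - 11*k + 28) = (k^2 + 7*k + 12)/(k - 4)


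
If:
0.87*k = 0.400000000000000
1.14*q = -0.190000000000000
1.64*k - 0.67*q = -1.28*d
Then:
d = -0.68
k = 0.46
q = -0.17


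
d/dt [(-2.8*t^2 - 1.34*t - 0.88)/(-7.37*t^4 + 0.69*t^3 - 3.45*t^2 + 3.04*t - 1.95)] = (-41.272*t^5 - 27.6954*t^4 - 24.0932*t^3 - 11.3134*t^2 + 4.848*t + 5.2882)/(54.3169*t^8 - 10.1706*t^7 + 51.3291*t^6 - 49.5706*t^5 + 44.8407*t^4 - 23.667*t^3 + 22.6966*t^2 - 11.856*t + 3.8025)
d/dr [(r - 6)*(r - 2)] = 2*r - 8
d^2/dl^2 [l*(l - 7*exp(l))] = -7*l*exp(l) - 14*exp(l) + 2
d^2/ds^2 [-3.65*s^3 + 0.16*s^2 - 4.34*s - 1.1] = 0.32 - 21.9*s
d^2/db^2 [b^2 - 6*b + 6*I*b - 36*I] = 2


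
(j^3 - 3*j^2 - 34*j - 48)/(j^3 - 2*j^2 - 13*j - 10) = (j^2 - 5*j - 24)/(j^2 - 4*j - 5)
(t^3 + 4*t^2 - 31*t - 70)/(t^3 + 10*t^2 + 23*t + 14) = (t - 5)/(t + 1)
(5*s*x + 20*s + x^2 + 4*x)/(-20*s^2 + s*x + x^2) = (x + 4)/(-4*s + x)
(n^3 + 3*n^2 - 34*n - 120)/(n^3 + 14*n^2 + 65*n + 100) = (n - 6)/(n + 5)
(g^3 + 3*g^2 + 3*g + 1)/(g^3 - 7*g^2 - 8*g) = (g^2 + 2*g + 1)/(g*(g - 8))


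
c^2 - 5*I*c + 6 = (c - 6*I)*(c + I)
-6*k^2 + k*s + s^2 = (-2*k + s)*(3*k + s)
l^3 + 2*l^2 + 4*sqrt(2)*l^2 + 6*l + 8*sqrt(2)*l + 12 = (l + 2)*(l + sqrt(2))*(l + 3*sqrt(2))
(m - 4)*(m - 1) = m^2 - 5*m + 4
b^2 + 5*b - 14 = (b - 2)*(b + 7)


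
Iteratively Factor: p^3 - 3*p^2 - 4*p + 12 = (p - 2)*(p^2 - p - 6) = (p - 3)*(p - 2)*(p + 2)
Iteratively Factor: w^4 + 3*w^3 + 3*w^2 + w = (w + 1)*(w^3 + 2*w^2 + w) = (w + 1)^2*(w^2 + w) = (w + 1)^3*(w)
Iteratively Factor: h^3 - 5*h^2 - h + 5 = (h + 1)*(h^2 - 6*h + 5) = (h - 5)*(h + 1)*(h - 1)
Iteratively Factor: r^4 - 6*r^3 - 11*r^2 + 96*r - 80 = (r - 1)*(r^3 - 5*r^2 - 16*r + 80) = (r - 5)*(r - 1)*(r^2 - 16) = (r - 5)*(r - 4)*(r - 1)*(r + 4)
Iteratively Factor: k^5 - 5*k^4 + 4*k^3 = (k - 4)*(k^4 - k^3) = (k - 4)*(k - 1)*(k^3) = k*(k - 4)*(k - 1)*(k^2) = k^2*(k - 4)*(k - 1)*(k)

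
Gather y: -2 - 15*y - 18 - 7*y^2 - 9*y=-7*y^2 - 24*y - 20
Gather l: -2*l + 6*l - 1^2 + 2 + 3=4*l + 4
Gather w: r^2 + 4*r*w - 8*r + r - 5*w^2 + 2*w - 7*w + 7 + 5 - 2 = r^2 - 7*r - 5*w^2 + w*(4*r - 5) + 10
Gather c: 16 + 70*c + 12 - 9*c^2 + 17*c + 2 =-9*c^2 + 87*c + 30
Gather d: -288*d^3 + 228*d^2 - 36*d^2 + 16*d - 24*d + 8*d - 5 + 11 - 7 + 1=-288*d^3 + 192*d^2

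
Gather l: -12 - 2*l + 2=-2*l - 10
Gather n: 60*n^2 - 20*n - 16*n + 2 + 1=60*n^2 - 36*n + 3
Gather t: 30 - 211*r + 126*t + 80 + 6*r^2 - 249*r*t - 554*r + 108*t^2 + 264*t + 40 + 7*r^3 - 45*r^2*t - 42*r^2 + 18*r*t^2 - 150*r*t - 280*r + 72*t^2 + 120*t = 7*r^3 - 36*r^2 - 1045*r + t^2*(18*r + 180) + t*(-45*r^2 - 399*r + 510) + 150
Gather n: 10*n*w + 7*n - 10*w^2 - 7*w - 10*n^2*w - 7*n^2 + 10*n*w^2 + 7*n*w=n^2*(-10*w - 7) + n*(10*w^2 + 17*w + 7) - 10*w^2 - 7*w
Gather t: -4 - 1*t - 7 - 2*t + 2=-3*t - 9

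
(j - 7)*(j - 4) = j^2 - 11*j + 28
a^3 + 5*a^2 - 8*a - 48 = (a - 3)*(a + 4)^2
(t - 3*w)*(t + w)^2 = t^3 - t^2*w - 5*t*w^2 - 3*w^3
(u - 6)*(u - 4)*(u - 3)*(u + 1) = u^4 - 12*u^3 + 41*u^2 - 18*u - 72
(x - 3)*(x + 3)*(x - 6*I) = x^3 - 6*I*x^2 - 9*x + 54*I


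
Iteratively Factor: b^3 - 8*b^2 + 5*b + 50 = (b - 5)*(b^2 - 3*b - 10) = (b - 5)^2*(b + 2)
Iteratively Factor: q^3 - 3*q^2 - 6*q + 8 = (q + 2)*(q^2 - 5*q + 4) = (q - 1)*(q + 2)*(q - 4)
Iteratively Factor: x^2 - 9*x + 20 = (x - 5)*(x - 4)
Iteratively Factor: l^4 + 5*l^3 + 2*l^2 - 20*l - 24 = (l + 2)*(l^3 + 3*l^2 - 4*l - 12) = (l - 2)*(l + 2)*(l^2 + 5*l + 6) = (l - 2)*(l + 2)^2*(l + 3)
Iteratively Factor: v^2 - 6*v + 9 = (v - 3)*(v - 3)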